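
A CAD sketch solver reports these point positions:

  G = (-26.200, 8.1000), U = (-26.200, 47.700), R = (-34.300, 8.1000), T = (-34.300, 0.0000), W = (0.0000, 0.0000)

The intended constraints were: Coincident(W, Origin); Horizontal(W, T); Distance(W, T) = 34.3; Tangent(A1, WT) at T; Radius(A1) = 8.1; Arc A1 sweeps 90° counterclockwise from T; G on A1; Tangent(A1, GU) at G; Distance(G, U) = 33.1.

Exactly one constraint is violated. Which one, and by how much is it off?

Distance(G, U) = 33.1 — off by 6.50.

W = (0.00, 0.00) ✓; W.y = 0.00, T.y = 0.00 ✓; |WT| = 34.30 ✓; ∠(RT, TW) = 90.00° ✓; |RT| = 8.100 ✓; bearing(R→G) − bearing(R→T) = 90.00° ✓; |RG| = 8.100 ✓; ∠(RG, GU) = 90.00° ✓; |GU| = 39.60 ✗.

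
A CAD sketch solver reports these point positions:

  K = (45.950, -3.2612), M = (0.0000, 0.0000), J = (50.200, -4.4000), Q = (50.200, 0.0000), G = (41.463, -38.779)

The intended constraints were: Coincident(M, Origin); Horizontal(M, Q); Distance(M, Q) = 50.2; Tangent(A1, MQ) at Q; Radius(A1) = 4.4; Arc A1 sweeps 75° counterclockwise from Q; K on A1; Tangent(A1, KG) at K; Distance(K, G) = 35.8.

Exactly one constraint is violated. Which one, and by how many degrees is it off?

Tangent(A1, KG) at K — off by 7.80°.

M = (0.00, 0.00) ✓; M.y = 0.00, Q.y = 0.00 ✓; |MQ| = 50.20 ✓; ∠(JQ, QM) = 90.00° ✓; |JQ| = 4.400 ✓; bearing(J→K) − bearing(J→Q) = 75.00° ✓; |JK| = 4.400 ✓; ∠(JK, KG) = 82.20° ✗; |KG| = 35.80 ✓.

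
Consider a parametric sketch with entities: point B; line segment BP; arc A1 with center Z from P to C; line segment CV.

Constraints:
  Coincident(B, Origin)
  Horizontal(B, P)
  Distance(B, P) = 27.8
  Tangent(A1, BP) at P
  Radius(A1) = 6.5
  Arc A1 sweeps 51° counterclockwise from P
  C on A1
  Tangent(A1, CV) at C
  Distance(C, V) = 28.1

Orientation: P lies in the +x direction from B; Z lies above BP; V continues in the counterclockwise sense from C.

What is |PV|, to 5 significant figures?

33.239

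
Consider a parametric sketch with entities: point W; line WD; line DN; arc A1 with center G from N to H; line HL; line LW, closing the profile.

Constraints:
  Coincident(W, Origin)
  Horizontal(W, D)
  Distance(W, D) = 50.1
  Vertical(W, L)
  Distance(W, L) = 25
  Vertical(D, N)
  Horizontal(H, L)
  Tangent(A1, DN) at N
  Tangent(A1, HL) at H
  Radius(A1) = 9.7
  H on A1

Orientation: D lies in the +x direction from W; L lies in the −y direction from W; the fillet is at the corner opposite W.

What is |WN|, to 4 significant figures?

52.38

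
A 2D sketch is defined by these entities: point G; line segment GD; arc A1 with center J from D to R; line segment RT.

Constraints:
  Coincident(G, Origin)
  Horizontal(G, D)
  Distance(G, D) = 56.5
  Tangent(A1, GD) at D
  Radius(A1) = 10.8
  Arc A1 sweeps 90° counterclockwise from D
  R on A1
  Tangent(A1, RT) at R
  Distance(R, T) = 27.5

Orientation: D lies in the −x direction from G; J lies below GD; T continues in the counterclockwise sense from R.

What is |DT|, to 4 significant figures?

39.79

G is at the origin; G and D share the same y with |GD| = 56.5 and D on the −x side, so D = (-56.50, 0.000). Tangency of A1 to GD means the radius JD is perpendicular to GD, so J = D + (0, -10.8) = (-56.50, -10.80). On A1, D sits at bearing 90° from J; a 90° counterclockwise sweep puts R at bearing 180°, so R = J + 10.8·(cos 180°, sin 180°) = (-67.30, -10.80). A1 meets RT tangentially, so JR is at right angles to RT, so RT runs along (−sin 180°, cos 180°); with |RT| = 27.5, T = (-67.30, -38.30). Then |DT| = |T − D| = 39.79.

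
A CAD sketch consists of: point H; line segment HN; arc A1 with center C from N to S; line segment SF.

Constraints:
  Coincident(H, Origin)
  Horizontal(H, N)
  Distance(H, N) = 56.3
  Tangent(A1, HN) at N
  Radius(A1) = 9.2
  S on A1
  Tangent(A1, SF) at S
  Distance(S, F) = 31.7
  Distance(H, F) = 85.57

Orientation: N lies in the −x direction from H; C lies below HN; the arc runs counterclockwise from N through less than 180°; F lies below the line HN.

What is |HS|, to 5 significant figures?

64.709

H is at the origin; H and N share the same y with |HN| = 56.3 and N on the −x side, so N = (-56.300, 0.0000). Tangency of A1 to HN means the radius CN is perpendicular to HN, so C = N + (0, -9.2) = (-56.300, -9.2000). Since CS ⟂ SF (tangency), |CF| = √(9.2² + 31.7²) = 33.008 regardless of where S sits on A1. So F lies on both circle(H, 85.57) and circle(C, 33.008); the below-HN intersection is F = (-78.805, -33.346). S is the foot of the tangent from F: S = (-64.512, -5.0518).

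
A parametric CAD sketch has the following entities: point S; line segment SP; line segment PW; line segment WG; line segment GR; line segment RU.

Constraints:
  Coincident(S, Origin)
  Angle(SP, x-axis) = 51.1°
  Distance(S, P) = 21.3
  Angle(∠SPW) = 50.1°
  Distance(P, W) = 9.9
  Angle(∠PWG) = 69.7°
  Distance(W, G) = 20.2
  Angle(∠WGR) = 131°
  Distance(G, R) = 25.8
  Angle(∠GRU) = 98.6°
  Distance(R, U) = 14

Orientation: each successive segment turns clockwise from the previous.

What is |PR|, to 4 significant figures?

35.20

∠PWG = 69.7° gives WG at 170.9° from the x-axis; with |WG| = 20.2, G = (-4.647, 10.06). ∠WGR = 131.0° gives GR at 121.9° from the x-axis; with |GR| = 25.8, R = (-18.28, 31.96). Then |PR| = |R − P| = 35.20.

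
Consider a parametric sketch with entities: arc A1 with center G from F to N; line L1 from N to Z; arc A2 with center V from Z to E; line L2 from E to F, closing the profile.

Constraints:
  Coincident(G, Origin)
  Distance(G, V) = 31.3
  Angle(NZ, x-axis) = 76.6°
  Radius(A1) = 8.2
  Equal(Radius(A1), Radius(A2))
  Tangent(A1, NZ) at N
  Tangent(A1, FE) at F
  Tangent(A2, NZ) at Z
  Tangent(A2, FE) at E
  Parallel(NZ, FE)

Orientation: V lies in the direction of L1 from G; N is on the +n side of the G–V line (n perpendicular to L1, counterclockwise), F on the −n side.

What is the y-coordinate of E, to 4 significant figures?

28.55

The slot axis is L1's direction at 76.6°, so u = (cos 76.6°, sin 76.6°) = (0.2317, 0.9728) and n = (−sin 76.6°, cos 76.6°) = (-0.9728, 0.2317). G is at the origin and V lies 31.3 along u from G, so V = 31.3·u = (7.254, 30.45). Tangency of A1 to both parallel lines with radius 8.2 puts N and F at G ± 8.2·n: N = (-7.977, 1.900), F = (7.977, -1.900). Equal radii place Z and E the same way about V: Z = V + 8.2·n = (-0.7231, 32.35), E = V − 8.2·n = (15.23, 28.55). So E.y = 28.55.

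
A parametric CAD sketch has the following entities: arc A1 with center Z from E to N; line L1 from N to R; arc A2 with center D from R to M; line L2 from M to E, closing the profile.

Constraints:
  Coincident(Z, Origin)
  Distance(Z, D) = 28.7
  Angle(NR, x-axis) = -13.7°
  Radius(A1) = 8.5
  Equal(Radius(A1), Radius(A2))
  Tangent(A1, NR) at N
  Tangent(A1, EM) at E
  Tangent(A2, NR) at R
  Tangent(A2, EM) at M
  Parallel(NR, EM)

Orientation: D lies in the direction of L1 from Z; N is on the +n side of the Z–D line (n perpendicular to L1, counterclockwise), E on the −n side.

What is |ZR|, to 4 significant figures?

29.93

Tangency of A1 to both parallel lines with radius 8.5 puts N and E at Z ± 8.5·n: N = (2.013, 8.258), E = (-2.013, -8.258). Equal radii place R and M the same way about D: R = D + 8.5·n = (29.90, 1.461), M = D − 8.5·n = (25.87, -15.06). Then |ZR| = |R − Z| = 29.93.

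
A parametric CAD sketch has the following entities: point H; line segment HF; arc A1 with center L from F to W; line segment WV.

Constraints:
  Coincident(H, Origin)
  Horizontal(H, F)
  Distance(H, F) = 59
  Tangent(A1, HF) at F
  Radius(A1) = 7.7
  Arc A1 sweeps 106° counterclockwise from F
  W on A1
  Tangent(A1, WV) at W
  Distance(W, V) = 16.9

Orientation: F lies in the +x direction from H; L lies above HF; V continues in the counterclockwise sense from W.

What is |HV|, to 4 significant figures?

67.02

H is at the origin; HF is horizontal with |HF| = 59.0 and F on the +x side, so F = (59.00, 0.000). Since A1 is tangent to HF there, LF ⟂ HF, so L = F + (0, 7.7) = (59.00, 7.700). On A1, F sits at bearing -90° from L; a 106° counterclockwise sweep puts W at bearing 16°, so W = L + 7.7·(cos 16°, sin 16°) = (66.40, 9.822). A1 meets WV tangentially, so LW is at right angles to WV, so WV runs along (−sin 16°, cos 16°); with |WV| = 16.9, V = (61.74, 26.07). Then |HV| = |V − H| = 67.02.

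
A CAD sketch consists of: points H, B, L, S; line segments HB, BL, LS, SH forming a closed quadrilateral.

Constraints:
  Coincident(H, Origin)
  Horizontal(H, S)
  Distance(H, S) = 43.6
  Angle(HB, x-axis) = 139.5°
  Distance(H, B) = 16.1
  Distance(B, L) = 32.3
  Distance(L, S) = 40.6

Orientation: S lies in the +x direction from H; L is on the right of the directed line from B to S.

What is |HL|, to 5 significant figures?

17.191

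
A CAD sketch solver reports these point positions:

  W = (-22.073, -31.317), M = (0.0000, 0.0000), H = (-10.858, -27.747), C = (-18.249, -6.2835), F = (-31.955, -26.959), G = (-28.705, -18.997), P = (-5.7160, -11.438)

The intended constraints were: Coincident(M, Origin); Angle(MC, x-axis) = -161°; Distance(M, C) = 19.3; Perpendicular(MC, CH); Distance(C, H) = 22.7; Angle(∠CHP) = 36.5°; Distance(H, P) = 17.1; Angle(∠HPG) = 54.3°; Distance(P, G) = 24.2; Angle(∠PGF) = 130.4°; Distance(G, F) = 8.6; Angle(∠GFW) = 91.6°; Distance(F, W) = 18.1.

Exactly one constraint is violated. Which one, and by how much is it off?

Distance(F, W) = 18.1 — off by 7.30.

M = (0.00, 0.00) ✓; MC at -161.0° ✓; |MC| = 19.30 ✓; ∠(MC, CH) = 90.00° ✓; |CH| = 22.70 ✓; ∠CHP = 36.50° ✓; |HP| = 17.10 ✓; ∠HPG = 54.30° ✓; |PG| = 24.20 ✓; ∠PGF = 130.4° ✓; |GF| = 8.600 ✓; ∠GFW = 91.59° ✓; |FW| = 10.80 ✗.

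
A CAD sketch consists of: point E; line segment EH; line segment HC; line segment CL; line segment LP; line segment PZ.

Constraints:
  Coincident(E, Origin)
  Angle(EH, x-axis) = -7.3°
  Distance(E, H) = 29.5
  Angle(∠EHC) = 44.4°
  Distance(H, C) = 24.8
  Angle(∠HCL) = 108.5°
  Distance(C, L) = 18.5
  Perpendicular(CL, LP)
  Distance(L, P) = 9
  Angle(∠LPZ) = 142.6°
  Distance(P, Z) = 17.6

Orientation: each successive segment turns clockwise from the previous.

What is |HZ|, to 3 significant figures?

15.7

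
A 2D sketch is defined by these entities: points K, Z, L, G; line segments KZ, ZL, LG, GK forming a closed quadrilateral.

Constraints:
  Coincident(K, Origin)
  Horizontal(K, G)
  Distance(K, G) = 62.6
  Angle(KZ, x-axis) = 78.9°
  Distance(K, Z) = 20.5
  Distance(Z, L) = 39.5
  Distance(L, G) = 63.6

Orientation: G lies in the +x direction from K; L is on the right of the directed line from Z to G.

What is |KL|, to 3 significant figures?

19.4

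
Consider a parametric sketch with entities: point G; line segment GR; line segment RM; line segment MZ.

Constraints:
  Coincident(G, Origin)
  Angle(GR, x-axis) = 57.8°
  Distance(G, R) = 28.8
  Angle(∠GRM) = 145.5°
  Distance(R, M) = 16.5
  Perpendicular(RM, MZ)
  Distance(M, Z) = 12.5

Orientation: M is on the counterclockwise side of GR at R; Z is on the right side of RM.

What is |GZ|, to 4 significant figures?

49.49

G is at the origin; GR runs at 57.8° with length 28.8, so R = 28.8·(cos 57.8°, sin 57.8°) = (15.35, 24.37). ∠GRM = 145.5°, so RM runs at 57.8° + (180° − 145.5°) = 92.30° from the x-axis; with |RM| = 16.5, M = R + 16.5·(cos 92.30°, sin 92.30°) = (14.68, 40.86). The perpendicularity gives MZ at right angles to RM; with |MZ| = 12.5 on the right of RM, Z = M + 12.5·(0.9992, 0.04013) = (27.17, 41.36). Then |GZ| = |Z − G| = 49.49.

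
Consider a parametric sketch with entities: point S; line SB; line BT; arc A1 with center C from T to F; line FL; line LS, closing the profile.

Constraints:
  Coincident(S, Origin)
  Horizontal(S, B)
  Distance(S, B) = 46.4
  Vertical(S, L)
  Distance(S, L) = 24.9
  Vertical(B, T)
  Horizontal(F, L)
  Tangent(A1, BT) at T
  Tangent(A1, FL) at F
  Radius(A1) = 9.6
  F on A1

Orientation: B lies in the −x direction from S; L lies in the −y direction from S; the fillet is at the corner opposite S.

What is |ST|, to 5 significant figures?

48.857

S is at the origin; S and B share the same y with |SB| = 46.4 and B on the −x side, so B = (-46.400, 0.0000). S and L share the same x with |SL| = 24.9 and L on the −y side, so L = (0.0000, -24.900). The virtual corner opposite S is at (-46.400, -24.900). A1 meets BT tangentially, so CT is at right angles to BT and A1 meets FL tangentially, so CF is at right angles to FL, with radius 9.6, so the center C sits 9.6 in from both sides at C = (-36.800, -15.300). That places the tangent points at T = (-46.400, -15.300) on BT and F = (-36.800, -24.900) on FL. Then |ST| = |T − S| = 48.857.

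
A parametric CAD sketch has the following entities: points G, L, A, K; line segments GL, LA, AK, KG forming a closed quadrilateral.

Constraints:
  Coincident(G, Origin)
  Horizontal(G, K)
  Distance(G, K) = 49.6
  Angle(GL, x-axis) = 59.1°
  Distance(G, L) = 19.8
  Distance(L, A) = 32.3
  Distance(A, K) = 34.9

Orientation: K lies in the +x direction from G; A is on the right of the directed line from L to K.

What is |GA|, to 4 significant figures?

22.90

G is at the origin; G and K share the same y with |GK| = 49.6 and K in +x, so K = (49.6, 0). GL runs at 59.1° with |GL| = 19.8, so L = (10.17, 16.99). A is determined by |LA| = 32.3 and |AK| = 34.9 together: it lies at the intersection of circle(L, 32.3) and circle(K, 34.9). With |LK| = 42.94, the foot of the radical line on LK is 19.43 from L and the perpendicular offset is √(32.3² − 19.43²) = 25.80. Taking the right-of-LK solution: A = (17.81, -14.39).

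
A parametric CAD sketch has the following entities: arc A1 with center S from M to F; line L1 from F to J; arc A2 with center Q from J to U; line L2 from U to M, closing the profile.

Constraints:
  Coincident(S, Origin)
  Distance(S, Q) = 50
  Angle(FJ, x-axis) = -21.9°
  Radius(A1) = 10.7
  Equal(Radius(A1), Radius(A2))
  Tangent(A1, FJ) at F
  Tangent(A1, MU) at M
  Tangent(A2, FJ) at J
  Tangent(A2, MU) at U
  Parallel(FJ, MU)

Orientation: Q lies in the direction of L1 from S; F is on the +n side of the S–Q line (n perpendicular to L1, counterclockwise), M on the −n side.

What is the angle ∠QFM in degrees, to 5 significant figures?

77.921°

The slot axis is L1's direction at -21.9°, so u = (cos -21.9°, sin -21.9°) = (0.92784, -0.37299) and n = (−sin -21.9°, cos -21.9°) = (0.37299, 0.92784). S is at the origin and Q lies 50.0 along u from S, so Q = 50.0·u = (46.392, -18.649). Tangency of A1 to both parallel lines with radius 10.7 puts F and M at S ± 10.7·n: F = (3.9910, 9.9278), M = (-3.9910, -9.9278). Then cos ∠QFM = FQ·FM / (|FQ||FM|), giving 77.921°.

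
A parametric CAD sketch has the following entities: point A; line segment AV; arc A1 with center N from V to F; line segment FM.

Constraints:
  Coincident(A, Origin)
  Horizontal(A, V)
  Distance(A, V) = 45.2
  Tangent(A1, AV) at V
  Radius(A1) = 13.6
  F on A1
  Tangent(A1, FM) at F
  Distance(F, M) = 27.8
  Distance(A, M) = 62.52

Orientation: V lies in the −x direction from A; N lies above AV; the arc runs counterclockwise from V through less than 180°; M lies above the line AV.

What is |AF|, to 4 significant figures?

37.88

Checks: |NF| = 13.60 ✓; ∠(NF, FM) = 90.00° ✓; |FM| = 27.80 ✓; |AM| = 62.52 ✓.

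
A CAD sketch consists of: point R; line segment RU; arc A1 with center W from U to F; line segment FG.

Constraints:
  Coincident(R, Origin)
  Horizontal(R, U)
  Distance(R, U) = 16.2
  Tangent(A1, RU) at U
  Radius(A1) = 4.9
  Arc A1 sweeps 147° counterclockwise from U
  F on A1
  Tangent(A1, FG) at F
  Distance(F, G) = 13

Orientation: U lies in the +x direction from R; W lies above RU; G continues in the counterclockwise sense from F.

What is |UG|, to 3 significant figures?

18.1

R is at the origin; RU is horizontal with |RU| = 16.2 and U on the +x side, so U = (16.2, 0.00). Since A1 is tangent to RU there, WU ⟂ RU, so W = U + (0, 4.9) = (16.2, 4.90). On A1, U sits at bearing -90° from W; a 147° counterclockwise sweep puts F at bearing 57°, so F = W + 4.9·(cos 57°, sin 57°) = (18.9, 9.01). Since A1 is tangent to FG there, WF ⟂ FG, so FG runs along (−sin 57°, cos 57°); with |FG| = 13.0, G = (7.97, 16.1). Then |UG| = |G − U| = 18.1.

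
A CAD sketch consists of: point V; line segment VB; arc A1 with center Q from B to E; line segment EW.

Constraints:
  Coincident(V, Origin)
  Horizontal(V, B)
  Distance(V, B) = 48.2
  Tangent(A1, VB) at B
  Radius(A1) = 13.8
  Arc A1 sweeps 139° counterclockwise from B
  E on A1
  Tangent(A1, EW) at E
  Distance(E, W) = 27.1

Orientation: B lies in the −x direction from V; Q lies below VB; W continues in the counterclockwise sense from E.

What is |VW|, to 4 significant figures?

55.84

V is at the origin; VB is horizontal with |VB| = 48.2 and B on the −x side, so B = (-48.20, 0.000). A1 meets VB tangentially, so QB is at right angles to VB, so Q = B + (0, -13.8) = (-48.20, -13.80). On A1, B sits at bearing 90° from Q; a 139° counterclockwise sweep puts E at bearing 229°, so E = Q + 13.8·(cos 229°, sin 229°) = (-57.25, -24.21). A1 meets EW tangentially, so QE is at right angles to EW, so EW runs along (−sin 229°, cos 229°); with |EW| = 27.1, W = (-36.80, -41.99). Then |VW| = |W − V| = 55.84.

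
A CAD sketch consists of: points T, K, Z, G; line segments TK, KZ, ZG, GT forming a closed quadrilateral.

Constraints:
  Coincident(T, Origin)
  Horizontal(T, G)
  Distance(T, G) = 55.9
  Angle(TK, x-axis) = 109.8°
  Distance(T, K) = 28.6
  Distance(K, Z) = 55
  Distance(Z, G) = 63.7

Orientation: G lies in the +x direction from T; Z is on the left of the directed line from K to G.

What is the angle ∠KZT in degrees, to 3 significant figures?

23.3°

Checks: |KZ| = 55.00 ✓; |ZG| = 63.70 ✓.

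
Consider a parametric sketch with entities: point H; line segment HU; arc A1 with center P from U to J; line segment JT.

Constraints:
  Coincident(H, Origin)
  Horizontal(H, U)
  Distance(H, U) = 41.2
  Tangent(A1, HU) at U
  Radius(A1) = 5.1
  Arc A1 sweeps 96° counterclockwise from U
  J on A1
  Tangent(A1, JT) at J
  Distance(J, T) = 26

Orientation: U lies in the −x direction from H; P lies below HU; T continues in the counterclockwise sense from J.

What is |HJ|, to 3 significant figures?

46.6

H is at the origin; H and U share the same y with |HU| = 41.2 and U on the −x side, so U = (-41.2, 0.00). The tangent condition forces PU to be normal to HU, so P = U + (0, -5.1) = (-41.2, -5.10). On A1, U sits at bearing 90° from P; a 96° counterclockwise sweep puts J at bearing 186°, so J = P + 5.1·(cos 186°, sin 186°) = (-46.3, -5.63). Then |HJ| = |J − H| = 46.6.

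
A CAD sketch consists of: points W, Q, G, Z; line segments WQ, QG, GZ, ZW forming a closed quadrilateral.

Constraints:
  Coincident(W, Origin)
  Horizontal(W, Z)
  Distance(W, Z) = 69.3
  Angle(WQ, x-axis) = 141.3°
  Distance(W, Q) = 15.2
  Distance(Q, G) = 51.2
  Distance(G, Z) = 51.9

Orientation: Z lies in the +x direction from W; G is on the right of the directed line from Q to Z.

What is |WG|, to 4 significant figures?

36.11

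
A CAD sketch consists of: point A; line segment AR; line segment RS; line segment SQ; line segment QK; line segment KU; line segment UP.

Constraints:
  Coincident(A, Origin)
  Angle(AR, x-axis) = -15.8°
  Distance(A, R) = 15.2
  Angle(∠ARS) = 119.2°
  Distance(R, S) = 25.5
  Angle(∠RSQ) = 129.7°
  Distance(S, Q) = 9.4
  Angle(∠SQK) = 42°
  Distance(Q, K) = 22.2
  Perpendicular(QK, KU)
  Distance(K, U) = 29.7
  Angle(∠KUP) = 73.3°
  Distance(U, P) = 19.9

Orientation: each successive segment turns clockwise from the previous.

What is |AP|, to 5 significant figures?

49.556

QK ⟂ KU, so KU runs at 5.1000°; with |KU| = 29.7, U = (42.500, -11.709). ∠KUP = 73.3° gives UP at -101.60° from the x-axis; with |UP| = 19.9, P = (38.499, -31.203). Then |AP| = |P − A| = 49.556.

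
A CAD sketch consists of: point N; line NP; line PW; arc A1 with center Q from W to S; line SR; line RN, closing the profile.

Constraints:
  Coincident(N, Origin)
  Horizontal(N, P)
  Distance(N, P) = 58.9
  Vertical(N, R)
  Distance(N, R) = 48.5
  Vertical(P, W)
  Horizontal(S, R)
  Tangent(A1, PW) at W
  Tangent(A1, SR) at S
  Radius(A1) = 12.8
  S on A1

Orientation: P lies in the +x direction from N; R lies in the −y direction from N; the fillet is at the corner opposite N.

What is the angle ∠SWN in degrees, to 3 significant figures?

76.2°

N is at the origin; NP is horizontal with |NP| = 58.9 and P on the +x side, so P = (58.9, 0.00). NR is vertical with |NR| = 48.5 and R on the −y side, so R = (0.00, -48.5). The virtual corner opposite N is at (58.9, -48.5). A1 meets PW tangentially, so QW is at right angles to PW and A1 meets SR tangentially, so QS is at right angles to SR, with radius 12.8, so the center Q sits 12.8 in from both sides at Q = (46.1, -35.7). That places the tangent points at W = (58.9, -35.7) on PW and S = (46.1, -48.5) on SR. Then cos ∠SWN = WS·WN / (|WS||WN|), giving 76.2°.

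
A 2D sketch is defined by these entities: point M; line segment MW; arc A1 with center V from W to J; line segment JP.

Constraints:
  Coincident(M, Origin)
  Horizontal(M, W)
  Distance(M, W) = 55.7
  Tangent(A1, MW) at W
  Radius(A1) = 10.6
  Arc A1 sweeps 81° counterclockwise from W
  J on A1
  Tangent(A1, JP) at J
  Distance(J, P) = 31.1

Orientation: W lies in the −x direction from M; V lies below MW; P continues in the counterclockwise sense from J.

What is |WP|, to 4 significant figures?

42.52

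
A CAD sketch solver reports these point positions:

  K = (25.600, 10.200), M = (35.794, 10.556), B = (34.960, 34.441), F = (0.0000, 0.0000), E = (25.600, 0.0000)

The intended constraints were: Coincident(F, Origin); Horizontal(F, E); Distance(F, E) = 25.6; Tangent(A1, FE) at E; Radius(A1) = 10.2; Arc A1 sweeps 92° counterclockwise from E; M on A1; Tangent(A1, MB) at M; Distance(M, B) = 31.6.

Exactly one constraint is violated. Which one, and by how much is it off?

Distance(M, B) = 31.6 — off by 7.70.

F = (0.00, 0.00) ✓; F.y = 0.00, E.y = 0.00 ✓; |FE| = 25.60 ✓; ∠(KE, EF) = 90.00° ✓; |KE| = 10.20 ✓; bearing(K→M) − bearing(K→E) = 92.00° ✓; |KM| = 10.20 ✓; ∠(KM, MB) = 90.00° ✓; |MB| = 23.90 ✗.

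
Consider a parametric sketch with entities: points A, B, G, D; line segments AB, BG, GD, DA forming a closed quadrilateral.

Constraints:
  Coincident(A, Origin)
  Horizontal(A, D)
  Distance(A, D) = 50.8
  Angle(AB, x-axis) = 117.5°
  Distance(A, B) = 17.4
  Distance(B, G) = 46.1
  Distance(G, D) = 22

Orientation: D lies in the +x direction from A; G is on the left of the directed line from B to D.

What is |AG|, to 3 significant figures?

42.0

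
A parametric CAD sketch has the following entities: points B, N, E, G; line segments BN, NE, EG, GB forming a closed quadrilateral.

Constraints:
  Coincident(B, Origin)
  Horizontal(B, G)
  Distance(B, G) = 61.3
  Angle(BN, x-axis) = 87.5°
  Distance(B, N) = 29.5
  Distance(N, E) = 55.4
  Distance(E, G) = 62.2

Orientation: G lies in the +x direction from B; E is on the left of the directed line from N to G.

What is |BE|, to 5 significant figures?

76.748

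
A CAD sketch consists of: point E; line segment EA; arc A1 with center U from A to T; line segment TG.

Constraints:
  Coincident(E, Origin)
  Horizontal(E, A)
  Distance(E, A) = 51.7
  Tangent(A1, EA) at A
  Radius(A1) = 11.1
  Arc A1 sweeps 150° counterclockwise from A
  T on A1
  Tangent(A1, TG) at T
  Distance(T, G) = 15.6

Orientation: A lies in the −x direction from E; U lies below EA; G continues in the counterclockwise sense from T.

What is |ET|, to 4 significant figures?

60.88

E is at the origin; EA is horizontal with |EA| = 51.7 and A on the −x side, so A = (-51.70, 0.000). Tangency of A1 to EA means the radius UA is perpendicular to EA, so U = A + (0, -11.1) = (-51.70, -11.10). On A1, A sits at bearing 90° from U; a 150° counterclockwise sweep puts T at bearing 240°, so T = U + 11.1·(cos 240°, sin 240°) = (-57.25, -20.71). Then |ET| = |T − E| = 60.88.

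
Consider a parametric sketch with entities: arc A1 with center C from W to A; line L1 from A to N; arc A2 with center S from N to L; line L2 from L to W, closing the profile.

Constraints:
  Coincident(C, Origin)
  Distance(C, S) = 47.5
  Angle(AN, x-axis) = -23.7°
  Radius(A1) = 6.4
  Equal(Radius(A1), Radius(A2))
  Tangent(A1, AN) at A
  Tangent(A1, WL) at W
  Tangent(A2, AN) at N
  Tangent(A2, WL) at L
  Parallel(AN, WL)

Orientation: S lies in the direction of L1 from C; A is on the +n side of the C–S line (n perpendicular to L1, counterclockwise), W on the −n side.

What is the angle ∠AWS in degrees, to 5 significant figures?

82.326°

C is at the origin and S lies 47.5 along u from C, so S = 47.5·u = (43.494, -19.093). Tangency of A1 to both parallel lines with radius 6.4 puts A and W at C ± 6.4·n: A = (2.5725, 5.8602), W = (-2.5725, -5.8602). Then cos ∠AWS = WA·WS / (|WA||WS|), giving 82.326°.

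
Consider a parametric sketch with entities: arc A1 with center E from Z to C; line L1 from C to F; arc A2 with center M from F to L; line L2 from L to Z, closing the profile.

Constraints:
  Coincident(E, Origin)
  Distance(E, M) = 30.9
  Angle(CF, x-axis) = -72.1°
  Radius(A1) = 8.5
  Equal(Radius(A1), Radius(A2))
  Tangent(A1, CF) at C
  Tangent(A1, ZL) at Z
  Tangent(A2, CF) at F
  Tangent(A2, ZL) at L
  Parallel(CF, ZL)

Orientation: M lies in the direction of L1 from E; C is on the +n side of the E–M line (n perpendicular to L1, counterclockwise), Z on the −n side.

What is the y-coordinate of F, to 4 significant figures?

-26.79

The slot axis is L1's direction at -72.1°, so u = (cos -72.1°, sin -72.1°) = (0.3074, -0.9516) and n = (−sin -72.1°, cos -72.1°) = (0.9516, 0.3074). E is at the origin and M lies 30.9 along u from E, so M = 30.9·u = (9.497, -29.40). Tangency of A1 to both parallel lines with radius 8.5 puts C and Z at E ± 8.5·n: C = (8.089, 2.613), Z = (-8.089, -2.613). Equal radii place F and L the same way about M: F = M + 8.5·n = (17.59, -26.79), L = M − 8.5·n = (1.409, -32.02). So F.y = -26.79.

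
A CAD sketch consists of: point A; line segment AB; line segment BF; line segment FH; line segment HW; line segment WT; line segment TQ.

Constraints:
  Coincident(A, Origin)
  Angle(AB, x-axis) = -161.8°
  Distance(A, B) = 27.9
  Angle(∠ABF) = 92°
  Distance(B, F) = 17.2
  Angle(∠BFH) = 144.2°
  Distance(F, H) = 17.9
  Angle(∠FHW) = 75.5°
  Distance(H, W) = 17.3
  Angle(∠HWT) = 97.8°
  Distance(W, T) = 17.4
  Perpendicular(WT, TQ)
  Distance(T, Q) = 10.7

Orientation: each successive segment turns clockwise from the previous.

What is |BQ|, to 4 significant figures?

12.94

A is at the origin; AB runs at -161.8° with length 27.9, so B = (-26.50, -8.714). ∠ABF = 92.0° gives BF at 110.2° from the x-axis; with |BF| = 17.2, F = (-32.44, 7.428). ∠BFH = 144.2° gives FH at 74.40° from the x-axis; with |FH| = 17.9, H = (-27.63, 24.67). ∠FHW = 75.5° gives HW at -30.10° from the x-axis; with |HW| = 17.3, W = (-12.66, 15.99). ∠HWT = 97.8° gives WT at -112.3° from the x-axis; with |WT| = 17.4, T = (-19.27, -0.1062). The perpendicularity gives TQ at right angles to WT, so TQ runs at 157.7°; with |TQ| = 10.7, Q = (-29.16, 3.954). Then |BQ| = |Q − B| = 12.94.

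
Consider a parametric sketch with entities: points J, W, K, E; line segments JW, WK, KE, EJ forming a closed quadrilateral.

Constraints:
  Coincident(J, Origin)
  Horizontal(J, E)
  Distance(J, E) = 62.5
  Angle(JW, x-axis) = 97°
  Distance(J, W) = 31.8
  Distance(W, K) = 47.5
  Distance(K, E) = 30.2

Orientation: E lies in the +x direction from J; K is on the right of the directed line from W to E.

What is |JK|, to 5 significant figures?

32.320

J is at the origin; JE is horizontal with |JE| = 62.5 and E in +x, so E = (62.5, 0). JW runs at 97.0° with |JW| = 31.8, so W = (-3.8754, 31.563). K is determined by |WK| = 47.5 and |KE| = 30.2 together: it lies at the intersection of circle(W, 47.5) and circle(E, 30.2). With |WE| = 73.498, the foot of the radical line on WE is 45.893 from W and the perpendicular offset is √(47.5² − 45.893²) = 12.249. Taking the right-of-WE solution: K = (32.310, 0.79228).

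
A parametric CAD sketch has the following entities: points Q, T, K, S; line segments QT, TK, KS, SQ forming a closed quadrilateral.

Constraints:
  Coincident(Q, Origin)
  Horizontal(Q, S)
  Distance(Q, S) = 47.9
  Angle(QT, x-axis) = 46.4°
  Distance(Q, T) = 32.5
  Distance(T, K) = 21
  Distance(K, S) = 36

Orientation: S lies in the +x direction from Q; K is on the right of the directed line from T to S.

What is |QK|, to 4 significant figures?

13.31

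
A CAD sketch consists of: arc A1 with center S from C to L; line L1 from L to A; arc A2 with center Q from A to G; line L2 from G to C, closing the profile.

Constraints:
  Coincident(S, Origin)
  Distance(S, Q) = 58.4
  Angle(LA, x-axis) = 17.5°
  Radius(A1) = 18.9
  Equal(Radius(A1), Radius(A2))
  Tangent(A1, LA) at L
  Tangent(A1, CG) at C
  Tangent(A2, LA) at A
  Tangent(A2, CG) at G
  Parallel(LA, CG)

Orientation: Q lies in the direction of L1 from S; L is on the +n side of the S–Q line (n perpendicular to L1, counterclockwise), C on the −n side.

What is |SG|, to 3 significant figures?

61.4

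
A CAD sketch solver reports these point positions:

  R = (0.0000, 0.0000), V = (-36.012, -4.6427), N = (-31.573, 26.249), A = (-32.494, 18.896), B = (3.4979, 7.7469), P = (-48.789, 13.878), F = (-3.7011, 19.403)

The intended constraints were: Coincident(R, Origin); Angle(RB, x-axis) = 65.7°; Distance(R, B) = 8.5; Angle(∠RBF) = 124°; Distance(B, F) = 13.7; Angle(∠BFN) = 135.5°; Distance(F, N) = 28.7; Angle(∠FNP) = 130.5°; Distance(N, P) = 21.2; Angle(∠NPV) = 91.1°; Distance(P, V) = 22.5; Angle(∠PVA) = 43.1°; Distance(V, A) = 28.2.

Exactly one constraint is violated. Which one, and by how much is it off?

Distance(V, A) = 28.2 — off by 4.40.

R = (0.00, 0.00) ✓; RB at 65.70° ✓; |RB| = 8.500 ✓; ∠RBF = 124.0° ✓; |BF| = 13.70 ✓; ∠BFN = 135.5° ✓; |FN| = 28.70 ✓; ∠FNP = 130.5° ✓; |NP| = 21.20 ✓; ∠NPV = 91.10° ✓; |PV| = 22.50 ✓; ∠PVA = 43.10° ✓; |VA| = 23.80 ✗.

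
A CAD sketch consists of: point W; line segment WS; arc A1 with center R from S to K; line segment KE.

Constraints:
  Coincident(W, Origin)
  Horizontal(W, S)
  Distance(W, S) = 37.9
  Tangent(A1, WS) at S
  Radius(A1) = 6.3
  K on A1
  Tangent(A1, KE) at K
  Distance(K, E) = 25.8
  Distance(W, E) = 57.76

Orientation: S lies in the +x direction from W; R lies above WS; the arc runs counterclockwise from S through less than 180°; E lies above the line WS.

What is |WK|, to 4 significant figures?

44.37

Checks: |RK| = 6.300 ✓; ∠(RK, KE) = 90.00° ✓; |KE| = 25.80 ✓; |WE| = 57.76 ✓.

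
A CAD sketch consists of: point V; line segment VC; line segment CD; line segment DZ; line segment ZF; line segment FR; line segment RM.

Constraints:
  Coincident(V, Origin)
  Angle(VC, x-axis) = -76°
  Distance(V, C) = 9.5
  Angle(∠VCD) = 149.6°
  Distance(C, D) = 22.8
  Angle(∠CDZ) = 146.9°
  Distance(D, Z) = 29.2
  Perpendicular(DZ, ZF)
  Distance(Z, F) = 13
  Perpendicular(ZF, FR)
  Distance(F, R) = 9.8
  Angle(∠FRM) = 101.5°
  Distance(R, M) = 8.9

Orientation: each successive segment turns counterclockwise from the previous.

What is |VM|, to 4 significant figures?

44.23

V is at the origin; VC runs at -76.0° with length 9.5, so C = (2.298, -9.218). ∠VCD = 149.6° gives CD at -45.60° from the x-axis; with |CD| = 22.8, D = (18.25, -25.51). ∠CDZ = 146.9° gives DZ at -12.50° from the x-axis; with |DZ| = 29.2, Z = (46.76, -31.83). DZ is perpendicular to ZF, so ZF runs at 77.50°; with |ZF| = 13.0, F = (49.57, -19.14). The perpendicularity gives FR at right angles to ZF, so FR runs at 167.5°; with |FR| = 9.8, R = (40.00, -17.01). ∠FRM = 101.5° gives RM at -114.0° from the x-axis; with |RM| = 8.9, M = (36.38, -25.15). Then |VM| = |M − V| = 44.23.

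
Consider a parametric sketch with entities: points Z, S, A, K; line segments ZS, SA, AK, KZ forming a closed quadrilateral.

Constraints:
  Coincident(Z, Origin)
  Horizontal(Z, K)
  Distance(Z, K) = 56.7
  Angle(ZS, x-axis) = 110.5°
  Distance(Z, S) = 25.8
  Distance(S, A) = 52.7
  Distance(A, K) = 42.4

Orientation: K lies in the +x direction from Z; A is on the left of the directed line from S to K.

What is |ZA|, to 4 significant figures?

57.23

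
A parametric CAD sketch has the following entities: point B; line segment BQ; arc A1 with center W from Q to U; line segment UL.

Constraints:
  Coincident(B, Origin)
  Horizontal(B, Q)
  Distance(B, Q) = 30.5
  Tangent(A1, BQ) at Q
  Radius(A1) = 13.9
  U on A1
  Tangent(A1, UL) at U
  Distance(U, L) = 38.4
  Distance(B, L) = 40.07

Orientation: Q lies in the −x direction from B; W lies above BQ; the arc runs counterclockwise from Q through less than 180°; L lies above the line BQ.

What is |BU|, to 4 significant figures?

19.74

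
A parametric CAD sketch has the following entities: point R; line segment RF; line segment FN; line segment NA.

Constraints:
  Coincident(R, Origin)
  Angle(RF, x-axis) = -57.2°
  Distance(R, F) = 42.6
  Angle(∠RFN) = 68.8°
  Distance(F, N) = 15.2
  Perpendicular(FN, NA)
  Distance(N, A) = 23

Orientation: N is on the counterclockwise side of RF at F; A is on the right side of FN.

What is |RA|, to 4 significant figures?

62.72

R is at the origin; RF runs at -57.2° with length 42.6, so F = 42.6·(cos -57.2°, sin -57.2°) = (23.08, -35.81). ∠RFN = 68.8°, so FN runs at -57.2° + (180° − 68.8°) = 54.00° from the x-axis; with |FN| = 15.2, N = F + 15.2·(cos 54.00°, sin 54.00°) = (32.01, -23.51). FN is perpendicular to NA; with |NA| = 23.0 on the right of FN, A = N + 23.0·(0.8090, -0.5878) = (50.62, -37.03). Then |RA| = |A − R| = 62.72.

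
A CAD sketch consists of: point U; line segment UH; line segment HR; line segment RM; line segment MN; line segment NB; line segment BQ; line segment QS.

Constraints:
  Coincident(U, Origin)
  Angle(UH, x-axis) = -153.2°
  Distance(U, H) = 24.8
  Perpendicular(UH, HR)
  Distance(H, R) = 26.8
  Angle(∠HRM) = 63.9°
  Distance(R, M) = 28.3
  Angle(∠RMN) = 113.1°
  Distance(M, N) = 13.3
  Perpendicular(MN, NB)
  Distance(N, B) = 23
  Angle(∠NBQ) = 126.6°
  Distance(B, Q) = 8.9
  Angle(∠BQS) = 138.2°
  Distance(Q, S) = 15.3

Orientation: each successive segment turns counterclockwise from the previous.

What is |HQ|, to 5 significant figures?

10.192

MN ⟂ NB, so NB runs at -150.20°; with |NB| = 23.0, B = (-19.550, -12.421). ∠NBQ = 126.6° gives BQ at -96.800° from the x-axis; with |BQ| = 8.9, Q = (-20.604, -21.258). Then |HQ| = |Q − H| = 10.192.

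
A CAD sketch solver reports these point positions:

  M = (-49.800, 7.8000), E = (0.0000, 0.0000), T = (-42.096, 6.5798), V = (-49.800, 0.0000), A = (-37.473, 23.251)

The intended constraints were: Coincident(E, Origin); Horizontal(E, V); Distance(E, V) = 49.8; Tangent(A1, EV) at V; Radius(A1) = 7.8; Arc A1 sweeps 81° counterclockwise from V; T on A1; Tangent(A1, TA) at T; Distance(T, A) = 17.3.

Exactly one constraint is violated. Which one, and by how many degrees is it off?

Tangent(A1, TA) at T — off by 6.50°.

E = (0.00, 0.00) ✓; E.y = 0.00, V.y = 0.00 ✓; |EV| = 49.80 ✓; ∠(MV, VE) = 90.00° ✓; |MV| = 7.800 ✓; bearing(M→T) − bearing(M→V) = 81.00° ✓; |MT| = 7.800 ✓; ∠(MT, TA) = 96.50° ✗; |TA| = 17.30 ✓.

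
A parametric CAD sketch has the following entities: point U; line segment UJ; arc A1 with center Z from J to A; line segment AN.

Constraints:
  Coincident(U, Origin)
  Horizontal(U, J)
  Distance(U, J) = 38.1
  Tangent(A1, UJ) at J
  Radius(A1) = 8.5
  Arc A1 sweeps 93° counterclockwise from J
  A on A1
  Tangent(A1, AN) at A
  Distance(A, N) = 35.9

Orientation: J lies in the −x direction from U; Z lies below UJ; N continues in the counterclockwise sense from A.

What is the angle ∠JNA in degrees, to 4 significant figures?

11.39°

U is at the origin; U and J share the same y with |UJ| = 38.1 and J on the −x side, so J = (-38.10, 0.000). A1 meets UJ tangentially, so ZJ is at right angles to UJ, so Z = J + (0, -8.5) = (-38.10, -8.500). On A1, J sits at bearing 90° from Z; a 93° counterclockwise sweep puts A at bearing 183°, so A = Z + 8.5·(cos 183°, sin 183°) = (-46.59, -8.945). A1 meets AN tangentially, so ZA is at right angles to AN, so AN runs along (−sin 183°, cos 183°); with |AN| = 35.9, N = (-44.71, -44.80). Then cos ∠JNA = NJ·NA / (|NJ||NA|), giving 11.39°.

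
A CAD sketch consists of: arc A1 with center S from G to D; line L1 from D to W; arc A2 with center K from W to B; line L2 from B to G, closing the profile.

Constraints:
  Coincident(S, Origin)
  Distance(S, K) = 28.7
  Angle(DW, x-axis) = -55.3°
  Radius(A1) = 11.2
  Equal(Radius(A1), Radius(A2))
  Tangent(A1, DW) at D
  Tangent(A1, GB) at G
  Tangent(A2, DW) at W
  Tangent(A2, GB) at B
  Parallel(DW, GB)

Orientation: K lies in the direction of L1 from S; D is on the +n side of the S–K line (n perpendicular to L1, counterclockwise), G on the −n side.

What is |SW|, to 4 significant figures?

30.81

The slot axis is L1's direction at -55.3°, so u = (cos -55.3°, sin -55.3°) = (0.5693, -0.8221) and n = (−sin -55.3°, cos -55.3°) = (0.8221, 0.5693). S is at the origin and K lies 28.7 along u from S, so K = 28.7·u = (16.34, -23.60). Tangency of A1 to both parallel lines with radius 11.2 puts D and G at S ± 11.2·n: D = (9.208, 6.376), G = (-9.208, -6.376). Equal radii place W and B the same way about K: W = K + 11.2·n = (25.55, -17.22), B = K − 11.2·n = (7.130, -29.97). Then |SW| = |W − S| = 30.81.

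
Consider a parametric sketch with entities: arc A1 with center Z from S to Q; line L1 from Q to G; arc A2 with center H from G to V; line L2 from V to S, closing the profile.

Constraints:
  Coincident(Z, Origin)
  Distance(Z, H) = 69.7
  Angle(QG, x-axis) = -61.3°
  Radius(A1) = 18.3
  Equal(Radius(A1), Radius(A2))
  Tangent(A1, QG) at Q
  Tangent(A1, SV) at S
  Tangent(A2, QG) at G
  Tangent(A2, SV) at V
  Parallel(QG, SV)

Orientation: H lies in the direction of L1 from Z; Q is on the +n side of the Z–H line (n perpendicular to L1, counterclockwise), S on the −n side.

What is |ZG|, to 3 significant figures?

72.1

Tangency of A1 to both parallel lines with radius 18.3 puts Q and S at Z ± 18.3·n: Q = (16.1, 8.79), S = (-16.1, -8.79). Equal radii place G and V the same way about H: G = H + 18.3·n = (49.5, -52.3), V = H − 18.3·n = (17.4, -69.9). Then |ZG| = |G − Z| = 72.1.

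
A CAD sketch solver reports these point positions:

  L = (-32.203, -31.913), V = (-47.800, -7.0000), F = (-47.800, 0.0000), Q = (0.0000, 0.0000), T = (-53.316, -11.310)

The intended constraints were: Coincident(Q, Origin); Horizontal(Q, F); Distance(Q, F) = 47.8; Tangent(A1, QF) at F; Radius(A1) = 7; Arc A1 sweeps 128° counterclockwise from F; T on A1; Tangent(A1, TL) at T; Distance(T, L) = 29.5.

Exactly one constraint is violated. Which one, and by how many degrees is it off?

Tangent(A1, TL) at T — off by 7.70°.

Q = (0.00, 0.00) ✓; Q.y = 0.00, F.y = 0.00 ✓; |QF| = 47.80 ✓; ∠(VF, FQ) = 90.00° ✓; |VF| = 7.000 ✓; bearing(V→T) − bearing(V→F) = 128.0° ✓; |VT| = 7.000 ✓; ∠(VT, TL) = 82.30° ✗; |TL| = 29.50 ✓.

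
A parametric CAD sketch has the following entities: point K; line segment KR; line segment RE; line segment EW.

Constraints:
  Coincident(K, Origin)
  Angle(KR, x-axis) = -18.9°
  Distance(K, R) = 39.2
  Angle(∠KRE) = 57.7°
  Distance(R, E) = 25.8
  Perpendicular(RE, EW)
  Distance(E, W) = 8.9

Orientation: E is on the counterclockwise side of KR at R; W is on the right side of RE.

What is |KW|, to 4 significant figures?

42.31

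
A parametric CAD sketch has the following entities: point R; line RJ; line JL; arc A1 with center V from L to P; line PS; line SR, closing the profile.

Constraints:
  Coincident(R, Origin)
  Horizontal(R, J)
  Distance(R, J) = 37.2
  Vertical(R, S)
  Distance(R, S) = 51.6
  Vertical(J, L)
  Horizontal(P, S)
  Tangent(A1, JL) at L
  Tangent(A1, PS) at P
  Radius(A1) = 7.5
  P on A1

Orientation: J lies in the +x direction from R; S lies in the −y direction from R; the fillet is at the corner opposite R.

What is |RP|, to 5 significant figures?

59.537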